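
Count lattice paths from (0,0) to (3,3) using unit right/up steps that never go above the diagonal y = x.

Total monotonic paths to (3,3): C(6,3) = 20.
By the reflection principle, paths that go above the diagonal number C(6,4) = 15.
Valid Dyck paths: 20 - 15.
(This is the Catalan number C_{3}.)

Final answer: C_{3} = 5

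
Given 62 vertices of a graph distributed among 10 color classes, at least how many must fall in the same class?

By pigeonhole with 62 objects and 10 categories: ceiling(62/10).

Final answer: 7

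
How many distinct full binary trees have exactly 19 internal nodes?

This is a standard Catalan-number count: the answer is C_n. Here n = 19.
C_n = C(2n,n)/(n+1), so C_{19} = C(38,19)/20 = 35345263800/20.

Final answer: C_{19} = 1767263190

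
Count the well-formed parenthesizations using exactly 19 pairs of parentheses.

The structures are counted by the Catalan number C_n. Here n = 19 (pairs).
Using C_0 = 1 and C_(k+1) = C_k x 2(2k+1)/(k+2), build up term by term: C_1=1, C_2=2, C_3=5, C_4=14, C_5=42, C_6=132, C_7=429, C_8=1430, C_9=4862, C_10=16796, C_11=58786, C_12=208012, C_13=742900, C_14=2674440, C_15=9694845, C_16=35357670, C_17=129644790, C_18=477638700, C_19=1767263190.

Final answer: C_{19} = 1767263190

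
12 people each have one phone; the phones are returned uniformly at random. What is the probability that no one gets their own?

Derangements satisfy D(n) = (n-1)(D(n-1) + D(n-2)), starting from D(0)=1, D(1)=0.
Building up: D(2)=1, D(3)=2, D(4)=9, D(5)=44, D(6)=265, D(7)=1854, D(8)=14833, D(9)=133496, D(10)=1334961, D(11)=14684570, D(12)=176214841.
Total arrangements: 12! = 479001600.
Probability = D(12)/12! = 16019531/43545600.

Final answer: D(12)/12! = 176214841/479001600 = 0.367879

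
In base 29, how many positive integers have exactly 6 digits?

These are the integers in [29^5, 29^6), so the count is 29^6 - 29^5 = 28 x 29^5.

Final answer: 574312172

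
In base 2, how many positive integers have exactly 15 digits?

These are the integers in [2^14, 2^15), so the count is 2^15 - 2^14 = 1 x 2^14.

Final answer: 16384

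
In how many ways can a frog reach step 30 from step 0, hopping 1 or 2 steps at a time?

Let f(n) be the number of climbs. Removing the last move (1 or 2 steps) gives f(n) = f(n-1) + f(n-2); base cases f(1)=1, f(2)=2.
Computing successive values: f(1)=1, f(2)=2, f(3)=3, f(4)=5, f(5)=8, f(6)=13, f(7)=21, f(8)=34, f(9)=55, f(10)=89, f(11)=144, f(12)=233, f(13)=377, f(14)=610, f(15)=987, f(16)=1597, f(17)=2584, f(18)=4181, f(19)=6765, f(20)=10946, f(21)=17711, f(22)=28657, f(23)=46368, f(24)=75025, f(25)=121393, f(26)=196418, f(27)=317811, f(28)=514229, f(29)=832040, f(30)=1346269.

Final answer: 1346269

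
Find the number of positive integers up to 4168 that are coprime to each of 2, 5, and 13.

|div by 2|=2084, |div by 5|=833, |div by 13|=320.
|div by 2&5|=416, |div by 2&13|=160, |div by 5&13|=64, |div by all|=32.
By inclusion-exclusion, divisible by at least one: 2084+833+320-416-160-64+32 = 2629.
Not divisible by any: 4168 - 2629.

Final answer: 1539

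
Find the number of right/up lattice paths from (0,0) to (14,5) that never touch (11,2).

Total paths to (14,5): C(19,5) = 11628.
Paths through (11,2): C(13,2) x C(6,3) = 1560.
Avoiding (11,2): 11628 - 1560.

Final answer: 10068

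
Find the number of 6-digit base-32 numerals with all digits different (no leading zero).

First digit: 31 (nonzero). Second: 31 (not first). Third: 30, etc.
Total: 31 x 31 x 30 x 29 x 28 x 27.

Final answer: 632068920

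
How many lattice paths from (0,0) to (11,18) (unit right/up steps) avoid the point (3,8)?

Total paths to (11,18): C(29,18) = 34597290.
Paths through (3,8): C(11,8) x C(18,10) = 7220070.
Avoiding (3,8): 34597290 - 7220070.

Final answer: 27377220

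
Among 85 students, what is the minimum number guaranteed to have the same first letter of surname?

There are 26 possible values for first letter of surname. With 85 students and 26 categories, by pigeonhole: ceiling(85/26).

Final answer: 4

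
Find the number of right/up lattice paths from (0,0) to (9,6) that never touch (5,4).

Total paths to (9,6): C(15,6) = 5005.
Paths through (5,4): C(9,4) x C(6,2) = 1890.
Avoiding (5,4): 5005 - 1890.

Final answer: 3115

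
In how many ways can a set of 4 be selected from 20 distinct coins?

C(20,4) = 20!/(4! x (20-4)!).

Final answer: C(20,4) = 4845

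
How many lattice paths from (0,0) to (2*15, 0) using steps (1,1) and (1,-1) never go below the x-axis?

Total monotonic paths to (15,15): C(30,15) = 155117520.
By the reflection principle, paths that go above the diagonal number C(30,16) = 145422675.
Valid Dyck paths: 155117520 - 145422675.
(These counts are the Catalan numbers.)

Final answer: C_{15} = 9694845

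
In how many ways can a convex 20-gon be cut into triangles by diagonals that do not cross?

This is counted by the nth Catalan number C_n. Here n = 20 - 2 = 18.
C_n = C(2n,n)/(n+1), so C_{18} = C(36,18)/19 = 9075135300/19.

Final answer: C_{18} = 477638700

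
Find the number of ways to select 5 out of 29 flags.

C(29,5) = 29!/(5! x 24!).

Final answer: \binom{29}{5} = 118755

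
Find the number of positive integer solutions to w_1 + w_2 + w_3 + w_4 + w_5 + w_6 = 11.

Substitute w'_i = w_i - 1 (so w'_i >= 0). Then sum w'_i = 11 - 6 = 5.
Stars and bars: C(5+6-1, 6-1) = C(10,5).

Final answer: C(10,5) = 252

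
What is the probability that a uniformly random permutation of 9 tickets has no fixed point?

Use the recurrence D(n) = (n-1)(D(n-1) + D(n-2)) with D(0)=1, D(1)=0.
Building up: D(2)=1, D(3)=2, D(4)=9, D(5)=44, D(6)=265, D(7)=1854, D(8)=14833, D(9)=133496.
Total arrangements: 9! = 362880.
Probability = D(9)/9! = 16687/45360.

Final answer: D(9)/9! = 133496/362880 = 0.367879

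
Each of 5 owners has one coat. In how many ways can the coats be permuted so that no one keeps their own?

D(n) = (n-1)(D(n-1) + D(n-2)), D(0)=1, D(1)=0.
D(2) = 1 x (0 + 1) = 1
D(3) = 2 x (1 + 0) = 2
D(4) = 3 x (2 + 1) = 9
D(5) = 4 x (D(4) + D(3)) = 4 x (9 + 2)

Final answer: D(5) = 44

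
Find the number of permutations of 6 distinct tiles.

The number of ways to arrange 6 distinct objects is 6!.

Final answer: 6! = 720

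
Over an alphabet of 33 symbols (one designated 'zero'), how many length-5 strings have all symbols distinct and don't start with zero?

First digit: 32 (nonzero). Second: 32 (not first). Third: 31, etc.
Total: 32 x 32 x 31 x 30 x 29.

Final answer: 27617280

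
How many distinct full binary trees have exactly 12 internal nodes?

The structures are counted by the Catalan number C_n. Here n = 12.
Using C_0 = 1 and C_(k+1) = C_k x 2(2k+1)/(k+2), build up term by term: C_1=1, C_2=2, C_3=5, C_4=14, C_5=42, C_6=132, C_7=429, C_8=1430, C_9=4862, C_10=16796, C_11=58786, C_12=208012.

Final answer: C_{12} = 208012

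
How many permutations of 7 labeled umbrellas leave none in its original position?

D(n) = (n-1)(D(n-1) + D(n-2)), D(0)=1, D(1)=0.
D(2) = 1 x (0 + 1) = 1
D(3) = 2 x (1 + 0) = 2
D(4) = 3 x (2 + 1) = 9
D(5) = 4 x (9 + 2) = 44
D(6) = 5 x (44 + 9) = 265
D(7) = 6 x (D(6) + D(5)) = 6 x (265 + 44)

Final answer: D(7) = 1854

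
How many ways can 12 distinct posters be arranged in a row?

The number of ways to arrange 12 distinct objects is 12!.

Final answer: 12! = 479001600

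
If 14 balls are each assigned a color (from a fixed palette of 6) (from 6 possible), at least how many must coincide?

There are 6 possible values for color (from a fixed palette of 6). With 14 balls and 6 categories, by pigeonhole: ceiling(14/6).

Final answer: 3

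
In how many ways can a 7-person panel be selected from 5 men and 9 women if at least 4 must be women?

Sum over valid woman counts:
C(9,4)C(5,3) = 1260
C(9,5)C(5,2) = 1260
C(9,6)C(5,1) = 420
C(9,7)C(5,0) = 36
Total: 1260 + 1260 + 420 + 36.

Final answer: 2976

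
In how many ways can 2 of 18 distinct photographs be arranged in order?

P(18,2) = 18!/(18-2)! = 18!/16!.

Final answer: P(18,2) = 306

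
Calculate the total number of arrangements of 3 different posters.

The number of ways to arrange 3 distinct objects is 3!.

Final answer: 3! = 6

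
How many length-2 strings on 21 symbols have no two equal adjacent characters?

Let g(n) count such strings. g(1) = 21, and each valid string of length n-1 extends in 20 ways (any symbol but the last), so g(n) = 20 g(n-1).
Total: g(2) = 21 x 20^1.

Final answer: 21 x 20^{1} = 420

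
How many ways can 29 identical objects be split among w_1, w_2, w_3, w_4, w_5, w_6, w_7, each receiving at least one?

Substitute w'_i = w_i - 1 (so w'_i >= 0). Then sum w'_i = 29 - 7 = 22.
Stars and bars: C(22+7-1, 7-1) = C(28,6).

Final answer: C(28,6) = 376740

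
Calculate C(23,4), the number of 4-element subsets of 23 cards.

C(23,4) = 23!/(4! x 19!).

Final answer: \binom{23}{4} = 8855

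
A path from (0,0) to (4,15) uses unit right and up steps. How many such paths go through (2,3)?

Paths (0,0)->(2,3): C(5,3) = 10.
Paths (2,3)->(4,15): C(14,12) = 91.
By multiplication principle: 10 x 91.

Final answer: 910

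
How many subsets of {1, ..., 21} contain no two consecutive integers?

Let a(n) count such subsets of {1, ..., n}. Either n is excluded (a(n-1) ways) or n is included, forcing n-1 out (a(n-2) ways), so a(n) = a(n-1) + a(n-2) with a(1)=2, a(2)=3.
Iterating the recurrence: a(1)=2, a(2)=3, a(3)=5, a(4)=8, a(5)=13, a(6)=21, a(7)=34, a(8)=55, a(9)=89, a(10)=144, a(11)=233, a(12)=377, a(13)=610, a(14)=987, a(15)=1597, a(16)=2584, a(17)=4181, a(18)=6765, a(19)=10946, a(20)=17711, a(21)=28657.

Final answer: 28657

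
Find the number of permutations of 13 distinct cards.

The number of ways to arrange 13 distinct objects is 13!.

Final answer: 13! = 6227020800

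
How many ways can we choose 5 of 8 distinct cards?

C(8,5) = 8!/(5! x (8-5)!).

Final answer: C(8,5) = 56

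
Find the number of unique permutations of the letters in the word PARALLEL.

Letters (A:2, E:1, L:3, P:1, R:1). Total letters: 8.
Permutations = 8!/(3! x 2!).

Final answer: 3360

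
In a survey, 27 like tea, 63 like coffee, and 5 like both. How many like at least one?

|A union B| = |A| + |B| - |A intersect B| = 27 + 63 - 5.

Final answer: 85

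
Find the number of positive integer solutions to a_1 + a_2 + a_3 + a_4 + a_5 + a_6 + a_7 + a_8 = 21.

Substitute a'_i = a_i - 1 (so a'_i >= 0). Then sum a'_i = 21 - 8 = 13.
Stars and bars: C(13+8-1, 8-1) = C(20,7).

Final answer: C(20,7) = 77520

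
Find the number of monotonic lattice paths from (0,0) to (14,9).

Each path has 14 right steps and 9 up steps in some order (23 steps total).
Choose which 9 of the 23 steps are up: C(23,9).

Final answer: C(23,9) = 817190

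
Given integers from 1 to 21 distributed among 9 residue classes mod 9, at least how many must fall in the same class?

By pigeonhole with 21 objects and 9 categories: ceiling(21/9).

Final answer: 3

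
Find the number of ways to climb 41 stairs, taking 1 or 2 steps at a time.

Condition on the final move: it is a 1-step (f(n-1) ways to get there) or a 2-step (f(n-2) ways), so f(n) = f(n-1) + f(n-2), with f(1)=1, f(2)=2.
Computing successive values: f(1)=1, f(2)=2, f(3)=3, f(4)=5, f(5)=8, f(6)=13, f(7)=21, f(8)=34, f(9)=55, f(10)=89, f(11)=144, f(12)=233, f(13)=377, f(14)=610, f(15)=987, f(16)=1597, f(17)=2584, f(18)=4181, f(19)=6765, f(20)=10946, f(21)=17711, f(22)=28657, f(23)=46368, f(24)=75025, f(25)=121393, f(26)=196418, f(27)=317811, f(28)=514229, f(29)=832040, f(30)=1346269, f(31)=2178309, f(32)=3524578, f(33)=5702887, f(34)=9227465, f(35)=14930352, f(36)=24157817, f(37)=39088169, f(38)=63245986, f(39)=102334155, f(40)=165580141, f(41)=267914296.

Final answer: 267914296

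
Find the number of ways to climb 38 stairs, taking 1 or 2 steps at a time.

Let f(n) count the ways. The last step is size 1 or 2, so f(n) = f(n-1) + f(n-2) with f(1)=1, f(2)=2.
Computing successive values: f(1)=1, f(2)=2, f(3)=3, f(4)=5, f(5)=8, f(6)=13, f(7)=21, f(8)=34, f(9)=55, f(10)=89, f(11)=144, f(12)=233, f(13)=377, f(14)=610, f(15)=987, f(16)=1597, f(17)=2584, f(18)=4181, f(19)=6765, f(20)=10946, f(21)=17711, f(22)=28657, f(23)=46368, f(24)=75025, f(25)=121393, f(26)=196418, f(27)=317811, f(28)=514229, f(29)=832040, f(30)=1346269, f(31)=2178309, f(32)=3524578, f(33)=5702887, f(34)=9227465, f(35)=14930352, f(36)=24157817, f(37)=39088169, f(38)=63245986.

Final answer: 63245986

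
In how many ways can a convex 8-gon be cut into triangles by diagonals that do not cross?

The structures are counted by the Catalan number C_n. Here n = 8 - 2 = 6.
Using C_0 = 1 and C_(k+1) = C_k x 2(2k+1)/(k+2), build up term by term: C_1=1, C_2=2, C_3=5, C_4=14, C_5=42, C_6=132.

Final answer: C_{6} = 132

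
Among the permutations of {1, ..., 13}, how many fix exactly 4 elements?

Choose which 4 elements are fixed: C(13,4) = 715.
Derange the remaining 9 using D(j) = (j-1)(D(j-1) + D(j-2)), D(0)=1, D(1)=0: D(2)=1, D(3)=2, D(4)=9, D(5)=44, D(6)=265, D(7)=1854, D(8)=14833, D(9)=133496.
Total: 715 x 133496.

Final answer: C(13,4) D(9) = 95449640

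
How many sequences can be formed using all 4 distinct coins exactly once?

The number of ways to arrange 4 distinct objects is 4!.

Final answer: 4! = 24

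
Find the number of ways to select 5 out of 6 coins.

C(6,5) = 6!/(5! x (6-5)!).

Final answer: C(6,5) = 6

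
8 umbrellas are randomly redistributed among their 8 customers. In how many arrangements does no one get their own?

Use the recurrence D(n) = (n-1)(D(n-1) + D(n-2)) with D(0)=1, D(1)=0.
D(2) = 1 x (0 + 1) = 1
D(3) = 2 x (1 + 0) = 2
D(4) = 3 x (2 + 1) = 9
D(5) = 4 x (9 + 2) = 44
D(6) = 5 x (44 + 9) = 265
D(7) = 6 x (265 + 44) = 1854
D(8) = 7 x (D(7) + D(6)) = 7 x (1854 + 265)

Final answer: D(8) = 14833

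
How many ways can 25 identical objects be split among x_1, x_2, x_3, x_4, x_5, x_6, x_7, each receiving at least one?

Substitute x'_i = x_i - 1 (so x'_i >= 0). Then sum x'_i = 25 - 7 = 18.
Stars and bars: C(18+7-1, 7-1) = C(24,6).

Final answer: C(24,6) = 134596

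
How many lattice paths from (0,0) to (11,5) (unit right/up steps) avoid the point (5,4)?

Total paths to (11,5): C(16,5) = 4368.
Paths through (5,4): C(9,4) x C(7,1) = 882.
Avoiding (5,4): 4368 - 882.

Final answer: 3486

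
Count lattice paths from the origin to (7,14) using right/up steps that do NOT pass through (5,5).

Total paths to (7,14): C(21,14) = 116280.
Paths through (5,5): C(10,5) x C(11,9) = 13860.
Avoiding (5,5): 116280 - 13860.

Final answer: 102420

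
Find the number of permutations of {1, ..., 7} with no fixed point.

D(n) = (n-1)(D(n-1) + D(n-2)), D(0)=1, D(1)=0.
Building up: D(2)=1, D(3)=2, D(4)=9, D(5)=44, D(6)=265.
D(7) = 6 x (D(6) + D(5)) = 6 x (265 + 44).

Final answer: D(7) = 1854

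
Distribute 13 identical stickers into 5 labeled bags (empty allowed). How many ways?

Stars and bars: C(n+k-1, k-1) = C(17,4).

Final answer: C(17,4) = 2380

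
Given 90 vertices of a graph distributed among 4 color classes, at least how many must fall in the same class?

By pigeonhole with 90 objects and 4 categories: ceiling(90/4).

Final answer: 23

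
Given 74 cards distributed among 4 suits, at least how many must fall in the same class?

By pigeonhole with 74 objects and 4 categories: ceiling(74/4).

Final answer: 19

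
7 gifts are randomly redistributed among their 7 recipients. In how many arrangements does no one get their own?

Derangements satisfy D(n) = (n-1)(D(n-1) + D(n-2)), starting from D(0)=1, D(1)=0.
D(2) = 1 x (0 + 1) = 1
D(3) = 2 x (1 + 0) = 2
D(4) = 3 x (2 + 1) = 9
D(5) = 4 x (9 + 2) = 44
D(6) = 5 x (44 + 9) = 265
D(7) = 6 x (D(6) + D(5)) = 6 x (265 + 44)

Final answer: D(7) = 1854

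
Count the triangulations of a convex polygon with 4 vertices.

This is counted by the nth Catalan number C_n. Here n = 4 - 2 = 2.
C_n = C(2n,n) - C(2n,n+1), so C_{2} = C(4,2) - C(4,3) = 6 - 4.

Final answer: C_{2} = 2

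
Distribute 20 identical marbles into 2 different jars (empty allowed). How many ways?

Stars and bars: C(n+k-1, k-1) = C(21,1).

Final answer: C(21,1) = 21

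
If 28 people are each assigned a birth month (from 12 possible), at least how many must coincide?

There are 12 possible values for birth month. With 28 people and 12 categories, by pigeonhole: ceiling(28/12).

Final answer: 3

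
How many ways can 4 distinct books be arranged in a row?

The number of ways to arrange 4 distinct objects is 4!.

Final answer: 4! = 24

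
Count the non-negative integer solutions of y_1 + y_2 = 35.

Stars and bars with 35 stars and 1 bars:
C(35+2-1, 2-1) = C(36,1).

Final answer: C(36,1) = 36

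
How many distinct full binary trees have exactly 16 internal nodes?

The structures are counted by the Catalan number C_n. Here n = 16.
C_n = C(2n,n) - C(2n,n+1), so C_{16} = C(32,16) - C(32,17) = 601080390 - 565722720.

Final answer: C_{16} = 35357670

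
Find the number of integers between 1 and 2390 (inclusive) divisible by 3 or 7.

Multiples of 3: 796. Multiples of 7: 341. Of both (lcm=21): 113.
By inclusion-exclusion: 796 + 341 - 113.

Final answer: 1024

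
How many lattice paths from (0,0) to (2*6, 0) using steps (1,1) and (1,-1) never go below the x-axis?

Total monotonic paths to (6,6): C(12,6) = 924.
Reflecting each bad path at its first crossing gives a bijection with paths to (5,7): C(12,7) = 792.
Valid Dyck paths: 924 - 792.
(Check: C(12,6) - C(12,7) = C(12,6)/7, the Catalan number C_{6}.)

Final answer: C_{6} = 132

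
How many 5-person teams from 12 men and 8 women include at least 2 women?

Sum over valid woman counts:
C(8,2)C(12,3) = 6160
C(8,3)C(12,2) = 3696
C(8,4)C(12,1) = 840
C(8,5)C(12,0) = 56
Total: 6160 + 3696 + 840 + 56.

Final answer: 10752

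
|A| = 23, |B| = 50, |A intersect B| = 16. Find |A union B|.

|A union B| = |A| + |B| - |A intersect B| = 23 + 50 - 16.

Final answer: 57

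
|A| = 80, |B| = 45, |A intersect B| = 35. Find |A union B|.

|A union B| = |A| + |B| - |A intersect B| = 80 + 45 - 35.

Final answer: 90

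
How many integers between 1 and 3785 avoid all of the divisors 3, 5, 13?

|div by 3|=1261, |div by 5|=757, |div by 13|=291.
|div by 3&5|=252, |div by 3&13|=97, |div by 5&13|=58, |div by all|=19.
By inclusion-exclusion, divisible by at least one: 1261+757+291-252-97-58+19 = 1921.
Not divisible by any: 3785 - 1921.

Final answer: 1864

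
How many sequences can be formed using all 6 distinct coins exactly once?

The number of ways to arrange 6 distinct objects is 6!.

Final answer: 6! = 720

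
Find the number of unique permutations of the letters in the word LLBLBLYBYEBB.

Letters (B:5, E:1, L:4, Y:2). Total letters: 12.
Permutations = 12!/(5! x 4! x 2!).

Final answer: 83160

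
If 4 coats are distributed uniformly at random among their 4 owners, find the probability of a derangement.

Use the recurrence D(n) = (n-1)(D(n-1) + D(n-2)) with D(0)=1, D(1)=0.
Building up: D(2)=1, D(3)=2, D(4)=9.
Total arrangements: 4! = 24.
Probability = D(4)/4! = 3/8.

Final answer: D(4)/4! = 9/24 = 0.375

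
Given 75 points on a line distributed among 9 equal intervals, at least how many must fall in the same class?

By pigeonhole with 75 objects and 9 categories: ceiling(75/9).

Final answer: 9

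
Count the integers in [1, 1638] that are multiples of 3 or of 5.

Multiples of 3: 546. Multiples of 5: 327. Of both (lcm=15): 109.
By inclusion-exclusion: 546 + 327 - 109.

Final answer: 764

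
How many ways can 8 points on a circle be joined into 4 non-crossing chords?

This is counted by the nth Catalan number C_n. Here n = 8/2 = 4.
C_n = C(2n,n)/(n+1), so C_{4} = C(8,4)/5 = 70/5.

Final answer: C_{4} = 14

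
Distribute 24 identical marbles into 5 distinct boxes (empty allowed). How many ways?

Stars and bars: C(n+k-1, k-1) = C(28,4).

Final answer: C(28,4) = 20475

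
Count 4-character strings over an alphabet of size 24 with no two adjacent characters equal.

Let g(n) count such strings. g(1) = 24, and each valid string of length n-1 extends in 23 ways (any symbol but the last), so g(n) = 23 g(n-1).
Total: g(4) = 24 x 23^3.

Final answer: 24 x 23^{3} = 292008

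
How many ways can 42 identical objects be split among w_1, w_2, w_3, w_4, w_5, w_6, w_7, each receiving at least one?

Substitute w'_i = w_i - 1 (so w'_i >= 0). Then sum w'_i = 42 - 7 = 35.
Stars and bars: C(35+7-1, 7-1) = C(41,6).

Final answer: C(41,6) = 4496388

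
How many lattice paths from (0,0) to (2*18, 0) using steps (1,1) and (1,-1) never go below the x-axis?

Total monotonic paths to (18,18): C(36,18) = 9075135300.
Reflecting each bad path at its first crossing gives a bijection with paths to (17,19): C(36,19) = 8597496600.
Valid Dyck paths: 9075135300 - 8597496600.
(Check: C(36,18) - C(36,19) = C(36,18)/19, the Catalan number C_{18}.)

Final answer: C_{18} = 477638700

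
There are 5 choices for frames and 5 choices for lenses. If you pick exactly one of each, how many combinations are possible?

By the multiplication principle: 5 x 5.

Final answer: 25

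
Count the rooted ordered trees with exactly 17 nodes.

The structures are counted by the Catalan number C_n. Here n = 17 - 1 = 16.
C_n = C(2n,n)/(n+1), so C_{16} = C(32,16)/17 = 601080390/17.

Final answer: C_{16} = 35357670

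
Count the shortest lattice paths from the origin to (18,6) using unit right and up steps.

Each path has 18 right steps and 6 up steps in some order (24 steps total).
Choose which 6 of the 24 steps are up: C(24,6).

Final answer: C(24,6) = 134596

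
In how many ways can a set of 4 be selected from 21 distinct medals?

C(21,4) = 21!/(4! x 17!).

Final answer: \binom{21}{4} = 5985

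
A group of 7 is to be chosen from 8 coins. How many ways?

C(8,7) = 8!/(7! x (8-7)!).

Final answer: C(8,7) = 8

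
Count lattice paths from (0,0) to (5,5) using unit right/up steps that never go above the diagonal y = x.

Total monotonic paths to (5,5): C(10,5) = 252.
By the reflection principle, paths that go above the diagonal number C(10,6) = 210.
Valid Dyck paths: 252 - 210.
(These counts are the Catalan numbers.)

Final answer: C_{5} = 42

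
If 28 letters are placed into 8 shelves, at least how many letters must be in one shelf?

By the pigeonhole principle: ceiling(28/8).

Final answer: 4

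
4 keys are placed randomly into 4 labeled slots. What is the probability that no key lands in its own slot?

Derangements satisfy D(n) = (n-1)(D(n-1) + D(n-2)), starting from D(0)=1, D(1)=0.
Building up: D(2)=1, D(3)=2, D(4)=9.
Total arrangements: 4! = 24.
Probability = D(4)/4! = 3/8.

Final answer: D(4)/4! = 9/24 = 0.375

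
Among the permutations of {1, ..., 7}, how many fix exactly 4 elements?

Choose which 4 elements are fixed: C(7,4) = 35.
Derange the remaining 3 using D(j) = (j-1)(D(j-1) + D(j-2)), D(0)=1, D(1)=0: D(2)=1, D(3)=2.
Total: 35 x 2.

Final answer: C(7,4) D(3) = 70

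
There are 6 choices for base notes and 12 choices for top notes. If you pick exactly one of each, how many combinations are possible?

By the multiplication principle: 6 x 12.

Final answer: 72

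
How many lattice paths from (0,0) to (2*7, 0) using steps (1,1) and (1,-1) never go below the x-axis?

Total monotonic paths to (7,7): C(14,7) = 3432.
Reflecting each bad path at its first crossing gives a bijection with paths to (6,8): C(14,8) = 3003.
Valid Dyck paths: 3432 - 3003.
(Equivalently, C_{7} = C(14,7)/8 = 3432/8.)

Final answer: C_{7} = 429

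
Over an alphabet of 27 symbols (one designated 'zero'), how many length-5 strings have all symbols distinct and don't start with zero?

First digit: 26 (nonzero). Second: 26 (not first). Third: 25, etc.
Total: 26 x 26 x 25 x 24 x 23.

Final answer: 9328800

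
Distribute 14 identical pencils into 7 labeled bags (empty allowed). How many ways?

Stars and bars: C(n+k-1, k-1) = C(20,6).

Final answer: C(20,6) = 38760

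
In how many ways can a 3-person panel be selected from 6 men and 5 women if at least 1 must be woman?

Sum over valid woman counts:
C(5,1)C(6,2) = 75
C(5,2)C(6,1) = 60
C(5,3)C(6,0) = 10
Total: 75 + 60 + 10.

Final answer: 145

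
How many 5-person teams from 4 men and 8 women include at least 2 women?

Sum over valid woman counts:
C(8,2)C(4,3) = 112
C(8,3)C(4,2) = 336
C(8,4)C(4,1) = 280
C(8,5)C(4,0) = 56
Total: 112 + 336 + 280 + 56.

Final answer: 784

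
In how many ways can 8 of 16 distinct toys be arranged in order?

P(16,8) = 16!/(16-8)! = 16!/8!.

Final answer: P(16,8) = 518918400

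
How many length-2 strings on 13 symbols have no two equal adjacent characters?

Let g(n) count such strings. g(1) = 13, and each valid string of length n-1 extends in 12 ways (any symbol but the last), so g(n) = 12 g(n-1).
Total: g(2) = 13 x 12^1.

Final answer: 13 x 12^{1} = 156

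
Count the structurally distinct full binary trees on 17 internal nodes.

The structures are counted by the Catalan number C_n. Here n = 17.
Using C_0 = 1 and C_(k+1) = C_k x 2(2k+1)/(k+2), build up term by term: C_1=1, C_2=2, C_3=5, C_4=14, C_5=42, C_6=132, C_7=429, C_8=1430, C_9=4862, C_10=16796, C_11=58786, C_12=208012, C_13=742900, C_14=2674440, C_15=9694845, C_16=35357670, C_17=129644790.

Final answer: C_{17} = 129644790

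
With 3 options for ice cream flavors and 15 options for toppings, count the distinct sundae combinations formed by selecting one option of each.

By the multiplication principle: 3 x 15.

Final answer: 45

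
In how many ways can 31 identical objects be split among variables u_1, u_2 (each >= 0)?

Stars and bars with 31 stars and 1 bars:
C(31+2-1, 2-1) = C(32,1).

Final answer: C(32,1) = 32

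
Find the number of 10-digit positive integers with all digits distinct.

First digit: 9 (not 0). Second: 9 (not first). Third: 8, etc.
Total: 9 x 9 x 8 x 7 x 6 x 5 x 4 x 3 x 2 x 1.

Final answer: 3265920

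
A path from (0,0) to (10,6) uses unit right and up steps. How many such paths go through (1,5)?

Paths (0,0)->(1,5): C(6,5) = 6.
Paths (1,5)->(10,6): C(10,1) = 10.
By multiplication principle: 6 x 10.

Final answer: 60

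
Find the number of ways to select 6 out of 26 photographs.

C(26,6) = 26!/(6! x 20!).

Final answer: \binom{26}{6} = 230230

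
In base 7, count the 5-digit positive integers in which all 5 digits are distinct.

First digit: 6 (nonzero). Second: 6 (not first). Third: 5, etc.
Total: 6 x 6 x 5 x 4 x 3.

Final answer: 2160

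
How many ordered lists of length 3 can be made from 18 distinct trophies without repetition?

P(18,3) = 18!/(18-3)! = 18!/15!.

Final answer: P(18,3) = 4896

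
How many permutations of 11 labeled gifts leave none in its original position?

D(n) = (n-1)(D(n-1) + D(n-2)), D(0)=1, D(1)=0.
D(2) = 1 x (0 + 1) = 1
D(3) = 2 x (1 + 0) = 2
D(4) = 3 x (2 + 1) = 9
D(5) = 4 x (9 + 2) = 44
D(6) = 5 x (44 + 9) = 265
D(7) = 6 x (265 + 44) = 1854
D(8) = 7 x (1854 + 265) = 14833
D(9) = 8 x (14833 + 1854) = 133496
D(10) = 9 x (133496 + 14833) = 1334961
D(11) = 10 x (D(10) + D(9)) = 10 x (1334961 + 133496)

Final answer: D(11) = 14684570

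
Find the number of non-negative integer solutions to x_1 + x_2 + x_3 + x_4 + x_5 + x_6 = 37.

Stars and bars with 37 stars and 5 bars:
C(37+6-1, 6-1) = C(42,5).

Final answer: C(42,5) = 850668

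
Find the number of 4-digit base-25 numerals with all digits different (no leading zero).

The leading digit has 24 choices (anything but zero); the next has 24 (anything but the first), then 23, and so on, one fewer each time.
Total: 24 x 24 x 23 x 22.

Final answer: 291456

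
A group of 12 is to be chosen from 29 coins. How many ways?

C(29,12) = 29!/(12! x 17!).

Final answer: \binom{29}{12} = 51895935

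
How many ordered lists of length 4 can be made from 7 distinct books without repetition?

P(7,4) = 7!/(7-4)! = 7!/3!.

Final answer: P(7,4) = 840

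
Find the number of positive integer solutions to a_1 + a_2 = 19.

Substitute a'_i = a_i - 1 (so a'_i >= 0). Then sum a'_i = 19 - 2 = 17.
Stars and bars: C(17+2-1, 2-1) = C(18,1).

Final answer: C(18,1) = 18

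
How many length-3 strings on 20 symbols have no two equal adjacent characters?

First character: 20 choices. Each subsequent: 19 choices (must differ from the previous one).
Total: 20 x 19^2.

Final answer: 20 x 19^{2} = 7220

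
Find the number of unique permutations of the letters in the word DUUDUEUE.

Letters (D:2, E:2, U:4). Total letters: 8.
Permutations = 8!/(4! x 2! x 2!).

Final answer: 420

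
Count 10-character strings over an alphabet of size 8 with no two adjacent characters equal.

First character: 8 choices. Each subsequent: 7 choices (must differ from the previous one).
Total: 8 x 7^9.

Final answer: 8 x 7^{9} = 322828856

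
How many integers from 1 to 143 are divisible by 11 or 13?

Multiples of 11: 13. Multiples of 13: 11. Of both (lcm=143): 1.
By inclusion-exclusion: 13 + 11 - 1.

Final answer: 23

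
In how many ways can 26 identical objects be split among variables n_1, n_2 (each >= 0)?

Stars and bars with 26 stars and 1 bars:
C(26+2-1, 2-1) = C(27,1).

Final answer: C(27,1) = 27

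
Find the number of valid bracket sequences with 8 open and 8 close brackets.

This is counted by the nth Catalan number C_n. Here n = 8 (pairs).
C_n = (2n)!/(n!(n+1)!), so C_{8} = 16!/(8! x 9!) = C(16,8)/9 = 12870/9.

Final answer: C_{8} = 1430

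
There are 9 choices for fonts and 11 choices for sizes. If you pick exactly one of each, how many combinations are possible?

By the multiplication principle: 9 x 11.

Final answer: 99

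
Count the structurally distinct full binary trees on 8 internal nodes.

The structures are counted by the Catalan number C_n. Here n = 8.
C_n = C(2n,n) - C(2n,n+1), so C_{8} = C(16,8) - C(16,9) = 12870 - 11440.

Final answer: C_{8} = 1430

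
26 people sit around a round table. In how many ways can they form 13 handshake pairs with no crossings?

The structures are counted by the Catalan number C_n. Here n = 26/2 = 13.
C_n = (2n)!/(n!(n+1)!), so C_{13} = 26!/(13! x 14!) = C(26,13)/14 = 10400600/14.

Final answer: C_{13} = 742900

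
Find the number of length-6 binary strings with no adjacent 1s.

Let a(n) count valid strings. If the last bit is 0 the prefix is any valid string of length n-1; if it is 1 the string must end in 01 with a valid prefix of length n-2. So a(n) = a(n-1) + a(n-2), a(1)=2, a(2)=3.
Building up term by term: a(1)=2, a(2)=3, a(3)=5, a(4)=8, a(5)=13, a(6)=21.

Final answer: 21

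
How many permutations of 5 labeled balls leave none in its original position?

Derangements satisfy D(n) = (n-1)(D(n-1) + D(n-2)), starting from D(0)=1, D(1)=0.
D(2) = 1 x (0 + 1) = 1
D(3) = 2 x (1 + 0) = 2
D(4) = 3 x (2 + 1) = 9
D(5) = 4 x (D(4) + D(3)) = 4 x (9 + 2)

Final answer: D(5) = 44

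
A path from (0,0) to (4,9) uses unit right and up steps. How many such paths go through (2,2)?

Paths (0,0)->(2,2): C(4,2) = 6.
Paths (2,2)->(4,9): C(9,7) = 36.
By multiplication principle: 6 x 36.

Final answer: 216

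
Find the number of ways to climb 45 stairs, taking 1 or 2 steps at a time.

Let f(n) count the ways. The last step is size 1 or 2, so f(n) = f(n-1) + f(n-2) with f(1)=1, f(2)=2.
Iterating the recurrence: f(1)=1, f(2)=2, f(3)=3, f(4)=5, f(5)=8, f(6)=13, f(7)=21, f(8)=34, f(9)=55, f(10)=89, f(11)=144, f(12)=233, f(13)=377, f(14)=610, f(15)=987, f(16)=1597, f(17)=2584, f(18)=4181, f(19)=6765, f(20)=10946, f(21)=17711, f(22)=28657, f(23)=46368, f(24)=75025, f(25)=121393, f(26)=196418, f(27)=317811, f(28)=514229, f(29)=832040, f(30)=1346269, f(31)=2178309, f(32)=3524578, f(33)=5702887, f(34)=9227465, f(35)=14930352, f(36)=24157817, f(37)=39088169, f(38)=63245986, f(39)=102334155, f(40)=165580141, f(41)=267914296, f(42)=433494437, f(43)=701408733, f(44)=1134903170, f(45)=1836311903.

Final answer: 1836311903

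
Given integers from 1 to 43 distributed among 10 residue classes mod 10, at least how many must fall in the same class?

By pigeonhole with 43 objects and 10 categories: ceiling(43/10).

Final answer: 5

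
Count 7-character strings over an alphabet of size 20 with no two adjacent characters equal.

Let g(n) count such strings. g(1) = 20, and each valid string of length n-1 extends in 19 ways (any symbol but the last), so g(n) = 19 g(n-1).
Total: g(7) = 20 x 19^6.

Final answer: 20 x 19^{6} = 940917620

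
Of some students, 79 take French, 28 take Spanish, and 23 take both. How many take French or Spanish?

|A union B| = |A| + |B| - |A intersect B| = 79 + 28 - 23.

Final answer: 84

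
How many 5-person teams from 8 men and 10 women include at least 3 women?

Sum over valid woman counts:
C(10,3)C(8,2) = 3360
C(10,4)C(8,1) = 1680
C(10,5)C(8,0) = 252
Total: 3360 + 1680 + 252.

Final answer: 5292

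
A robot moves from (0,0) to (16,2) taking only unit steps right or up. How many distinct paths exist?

Each path has 16 right steps and 2 up steps in some order (18 steps total).
Choose which 2 of the 18 steps are up: C(18,2).

Final answer: C(18,2) = 153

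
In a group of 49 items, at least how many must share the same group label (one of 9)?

There are 9 possible values for group label (one of 9). With 49 items and 9 categories, by pigeonhole: ceiling(49/9).

Final answer: 6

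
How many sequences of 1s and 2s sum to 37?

Let f(n) count the ways. The last step is size 1 or 2, so f(n) = f(n-1) + f(n-2) with f(1)=1, f(2)=2.
Computing successive values: f(1)=1, f(2)=2, f(3)=3, f(4)=5, f(5)=8, f(6)=13, f(7)=21, f(8)=34, f(9)=55, f(10)=89, f(11)=144, f(12)=233, f(13)=377, f(14)=610, f(15)=987, f(16)=1597, f(17)=2584, f(18)=4181, f(19)=6765, f(20)=10946, f(21)=17711, f(22)=28657, f(23)=46368, f(24)=75025, f(25)=121393, f(26)=196418, f(27)=317811, f(28)=514229, f(29)=832040, f(30)=1346269, f(31)=2178309, f(32)=3524578, f(33)=5702887, f(34)=9227465, f(35)=14930352, f(36)=24157817, f(37)=39088169.

Final answer: 39088169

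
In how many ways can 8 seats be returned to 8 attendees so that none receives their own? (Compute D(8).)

D(n) = (n-1)(D(n-1) + D(n-2)), D(0)=1, D(1)=0.
D(2) = 1 x (0 + 1) = 1
D(3) = 2 x (1 + 0) = 2
D(4) = 3 x (2 + 1) = 9
D(5) = 4 x (9 + 2) = 44
D(6) = 5 x (44 + 9) = 265
D(7) = 6 x (265 + 44) = 1854
D(8) = 7 x (D(7) + D(6)) = 7 x (1854 + 265)

Final answer: D(8) = 14833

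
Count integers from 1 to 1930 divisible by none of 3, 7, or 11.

|div by 3|=643, |div by 7|=275, |div by 11|=175.
|div by 3&7|=91, |div by 3&11|=58, |div by 7&11|=25, |div by all|=8.
By inclusion-exclusion, divisible by at least one: 643+275+175-91-58-25+8 = 927.
Not divisible by any: 1930 - 927.

Final answer: 1003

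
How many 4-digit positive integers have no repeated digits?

First digit: 9 (not 0). Second: 9 (not first). Third: 8, etc.
Total: 9 x 9 x 8 x 7.

Final answer: 4536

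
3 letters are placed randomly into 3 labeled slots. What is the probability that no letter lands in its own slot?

D(n) = (n-1)(D(n-1) + D(n-2)), D(0)=1, D(1)=0.
Building up: D(2)=1, D(3)=2.
Total arrangements: 3! = 6.
Probability = D(3)/3! = 1/3.

Final answer: D(3)/3! = 2/6 = 0.333333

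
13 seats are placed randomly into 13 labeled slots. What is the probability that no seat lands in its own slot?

D(n) = (n-1)(D(n-1) + D(n-2)), D(0)=1, D(1)=0.
Building up: D(2)=1, D(3)=2, D(4)=9, D(5)=44, D(6)=265, D(7)=1854, D(8)=14833, D(9)=133496, D(10)=1334961, D(11)=14684570, D(12)=176214841, D(13)=2290792932.
Total arrangements: 13! = 6227020800.
Probability = D(13)/13! = 63633137/172972800.

Final answer: D(13)/13! = 2290792932/6227020800 = 0.367879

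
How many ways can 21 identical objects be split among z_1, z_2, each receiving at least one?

Substitute z'_i = z_i - 1 (so z'_i >= 0). Then sum z'_i = 21 - 2 = 19.
Stars and bars: C(19+2-1, 2-1) = C(20,1).

Final answer: C(20,1) = 20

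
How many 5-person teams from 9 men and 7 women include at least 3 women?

Sum over valid woman counts:
C(7,3)C(9,2) = 1260
C(7,4)C(9,1) = 315
C(7,5)C(9,0) = 21
Total: 1260 + 315 + 21.

Final answer: 1596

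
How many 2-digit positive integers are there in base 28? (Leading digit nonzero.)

These are the integers in [28^1, 28^2), so the count is 28^2 - 28^1 = 27 x 28^1.

Final answer: 756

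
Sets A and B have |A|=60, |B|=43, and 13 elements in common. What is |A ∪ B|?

|A union B| = |A| + |B| - |A intersect B| = 60 + 43 - 13.

Final answer: 90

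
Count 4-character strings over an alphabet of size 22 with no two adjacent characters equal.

First character: 22 choices. Each subsequent: 21 choices (must differ from the previous one).
Total: 22 x 21^3.

Final answer: 22 x 21^{3} = 203742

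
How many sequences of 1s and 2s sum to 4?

Let f(n) count the ways. The last step is size 1 or 2, so f(n) = f(n-1) + f(n-2) with f(1)=1, f(2)=2.
Computing successive values: f(1)=1, f(2)=2, f(3)=3, f(4)=5.

Final answer: 5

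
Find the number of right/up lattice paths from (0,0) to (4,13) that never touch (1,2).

Total paths to (4,13): C(17,13) = 2380.
Paths through (1,2): C(3,2) x C(14,11) = 1092.
Avoiding (1,2): 2380 - 1092.

Final answer: 1288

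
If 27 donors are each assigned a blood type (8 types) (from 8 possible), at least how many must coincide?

There are 8 possible values for blood type (8 types). With 27 donors and 8 categories, by pigeonhole: ceiling(27/8).

Final answer: 4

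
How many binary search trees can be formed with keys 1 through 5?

This is counted by the nth Catalan number C_n. Here n = 5.
C_n = C(2n,n)/(n+1), so C_{5} = C(10,5)/6 = 252/6.

Final answer: C_{5} = 42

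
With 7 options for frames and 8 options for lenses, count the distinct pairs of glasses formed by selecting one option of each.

By the multiplication principle: 7 x 8.

Final answer: 56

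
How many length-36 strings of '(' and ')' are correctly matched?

This is a standard Catalan-number count: the answer is C_n. Here n = 18 (pairs).
Using C_0 = 1 and C_(k+1) = C_k x 2(2k+1)/(k+2), build up term by term: C_1=1, C_2=2, C_3=5, C_4=14, C_5=42, C_6=132, C_7=429, C_8=1430, C_9=4862, C_10=16796, C_11=58786, C_12=208012, C_13=742900, C_14=2674440, C_15=9694845, C_16=35357670, C_17=129644790, C_18=477638700.

Final answer: C_{18} = 477638700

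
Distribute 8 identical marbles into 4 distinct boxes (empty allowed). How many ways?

Stars and bars: C(n+k-1, k-1) = C(11,3).

Final answer: C(11,3) = 165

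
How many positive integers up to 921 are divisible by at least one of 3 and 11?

Multiples of 3: 307. Multiples of 11: 83. Of both (lcm=33): 27.
By inclusion-exclusion: 307 + 83 - 27.

Final answer: 363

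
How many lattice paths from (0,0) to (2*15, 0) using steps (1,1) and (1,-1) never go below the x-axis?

Total monotonic paths to (15,15): C(30,15) = 155117520.
By the reflection principle, paths that go above the diagonal number C(30,16) = 145422675.
Valid Dyck paths: 155117520 - 145422675.
(Check: C(30,15) - C(30,16) = C(30,15)/16, the Catalan number C_{15}.)

Final answer: C_{15} = 9694845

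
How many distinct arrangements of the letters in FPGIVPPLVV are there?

Letters (F:1, G:1, I:1, L:1, P:3, V:3). Total letters: 10.
Permutations = 10!/(3! x 3!).

Final answer: 100800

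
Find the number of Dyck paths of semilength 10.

Total monotonic paths to (10,10): C(20,10) = 184756.
Paths that cross above y=x (reflection bijection): C(20,11) = 167960.
Valid Dyck paths: 184756 - 167960.
(Equivalently, C_{10} = C(20,10)/11 = 184756/11.)

Final answer: C_{10} = 16796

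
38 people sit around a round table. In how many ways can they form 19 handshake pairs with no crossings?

This is a standard Catalan-number count: the answer is C_n. Here n = 38/2 = 19.
Using C_0 = 1 and C_(k+1) = C_k x 2(2k+1)/(k+2), build up term by term: C_1=1, C_2=2, C_3=5, C_4=14, C_5=42, C_6=132, C_7=429, C_8=1430, C_9=4862, C_10=16796, C_11=58786, C_12=208012, C_13=742900, C_14=2674440, C_15=9694845, C_16=35357670, C_17=129644790, C_18=477638700, C_19=1767263190.

Final answer: C_{19} = 1767263190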